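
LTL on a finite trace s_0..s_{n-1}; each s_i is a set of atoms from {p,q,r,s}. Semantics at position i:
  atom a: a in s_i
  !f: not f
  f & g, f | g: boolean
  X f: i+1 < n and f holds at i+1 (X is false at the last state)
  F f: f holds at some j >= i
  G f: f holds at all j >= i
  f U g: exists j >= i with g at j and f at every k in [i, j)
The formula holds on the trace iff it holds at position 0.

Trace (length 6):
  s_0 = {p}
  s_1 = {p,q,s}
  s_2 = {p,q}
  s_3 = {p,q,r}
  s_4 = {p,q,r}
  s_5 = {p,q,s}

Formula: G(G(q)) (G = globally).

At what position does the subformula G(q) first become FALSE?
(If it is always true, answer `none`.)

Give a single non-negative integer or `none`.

s_0={p}: G(q)=False q=False
s_1={p,q,s}: G(q)=True q=True
s_2={p,q}: G(q)=True q=True
s_3={p,q,r}: G(q)=True q=True
s_4={p,q,r}: G(q)=True q=True
s_5={p,q,s}: G(q)=True q=True
G(G(q)) holds globally = False
First violation at position 0.

Answer: 0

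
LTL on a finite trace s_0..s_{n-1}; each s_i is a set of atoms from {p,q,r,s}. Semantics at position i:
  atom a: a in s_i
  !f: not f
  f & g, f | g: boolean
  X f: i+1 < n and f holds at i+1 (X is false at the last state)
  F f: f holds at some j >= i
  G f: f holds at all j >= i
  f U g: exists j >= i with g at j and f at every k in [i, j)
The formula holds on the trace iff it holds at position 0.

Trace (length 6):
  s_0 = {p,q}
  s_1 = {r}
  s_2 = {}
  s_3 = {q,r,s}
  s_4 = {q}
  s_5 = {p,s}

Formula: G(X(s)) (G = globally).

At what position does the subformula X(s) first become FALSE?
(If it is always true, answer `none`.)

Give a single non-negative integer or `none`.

Answer: 0

Derivation:
s_0={p,q}: X(s)=False s=False
s_1={r}: X(s)=False s=False
s_2={}: X(s)=True s=False
s_3={q,r,s}: X(s)=False s=True
s_4={q}: X(s)=True s=False
s_5={p,s}: X(s)=False s=True
G(X(s)) holds globally = False
First violation at position 0.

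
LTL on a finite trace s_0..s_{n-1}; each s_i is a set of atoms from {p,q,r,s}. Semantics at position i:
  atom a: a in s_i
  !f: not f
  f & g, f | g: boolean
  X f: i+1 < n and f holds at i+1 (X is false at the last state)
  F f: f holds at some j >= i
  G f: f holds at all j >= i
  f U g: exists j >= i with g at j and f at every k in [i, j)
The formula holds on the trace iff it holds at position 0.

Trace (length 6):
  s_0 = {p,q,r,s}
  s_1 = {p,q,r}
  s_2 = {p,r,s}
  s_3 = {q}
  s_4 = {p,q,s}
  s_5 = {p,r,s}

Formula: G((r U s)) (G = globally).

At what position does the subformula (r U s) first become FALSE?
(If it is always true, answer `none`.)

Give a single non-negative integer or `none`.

s_0={p,q,r,s}: (r U s)=True r=True s=True
s_1={p,q,r}: (r U s)=True r=True s=False
s_2={p,r,s}: (r U s)=True r=True s=True
s_3={q}: (r U s)=False r=False s=False
s_4={p,q,s}: (r U s)=True r=False s=True
s_5={p,r,s}: (r U s)=True r=True s=True
G((r U s)) holds globally = False
First violation at position 3.

Answer: 3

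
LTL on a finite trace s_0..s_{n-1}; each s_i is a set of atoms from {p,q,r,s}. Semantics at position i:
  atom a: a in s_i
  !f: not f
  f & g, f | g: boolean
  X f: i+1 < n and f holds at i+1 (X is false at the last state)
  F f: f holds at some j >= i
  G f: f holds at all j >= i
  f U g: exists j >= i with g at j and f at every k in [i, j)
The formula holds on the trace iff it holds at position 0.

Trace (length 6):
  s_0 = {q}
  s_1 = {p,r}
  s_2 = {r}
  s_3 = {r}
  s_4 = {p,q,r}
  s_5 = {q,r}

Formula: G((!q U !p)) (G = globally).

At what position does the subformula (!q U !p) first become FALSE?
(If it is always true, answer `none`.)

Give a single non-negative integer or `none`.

Answer: 4

Derivation:
s_0={q}: (!q U !p)=True !q=False q=True !p=True p=False
s_1={p,r}: (!q U !p)=True !q=True q=False !p=False p=True
s_2={r}: (!q U !p)=True !q=True q=False !p=True p=False
s_3={r}: (!q U !p)=True !q=True q=False !p=True p=False
s_4={p,q,r}: (!q U !p)=False !q=False q=True !p=False p=True
s_5={q,r}: (!q U !p)=True !q=False q=True !p=True p=False
G((!q U !p)) holds globally = False
First violation at position 4.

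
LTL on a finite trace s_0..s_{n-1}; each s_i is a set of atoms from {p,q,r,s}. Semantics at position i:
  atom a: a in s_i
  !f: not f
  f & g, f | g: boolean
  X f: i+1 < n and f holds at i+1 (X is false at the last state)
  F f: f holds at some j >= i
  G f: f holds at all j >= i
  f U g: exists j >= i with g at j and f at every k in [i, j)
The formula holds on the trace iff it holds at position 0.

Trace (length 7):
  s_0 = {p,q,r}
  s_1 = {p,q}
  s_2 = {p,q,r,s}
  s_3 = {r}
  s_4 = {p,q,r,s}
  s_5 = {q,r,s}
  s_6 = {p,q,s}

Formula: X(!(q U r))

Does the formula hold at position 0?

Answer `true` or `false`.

Answer: false

Derivation:
s_0={p,q,r}: X(!(q U r))=False !(q U r)=False (q U r)=True q=True r=True
s_1={p,q}: X(!(q U r))=False !(q U r)=False (q U r)=True q=True r=False
s_2={p,q,r,s}: X(!(q U r))=False !(q U r)=False (q U r)=True q=True r=True
s_3={r}: X(!(q U r))=False !(q U r)=False (q U r)=True q=False r=True
s_4={p,q,r,s}: X(!(q U r))=False !(q U r)=False (q U r)=True q=True r=True
s_5={q,r,s}: X(!(q U r))=True !(q U r)=False (q U r)=True q=True r=True
s_6={p,q,s}: X(!(q U r))=False !(q U r)=True (q U r)=False q=True r=False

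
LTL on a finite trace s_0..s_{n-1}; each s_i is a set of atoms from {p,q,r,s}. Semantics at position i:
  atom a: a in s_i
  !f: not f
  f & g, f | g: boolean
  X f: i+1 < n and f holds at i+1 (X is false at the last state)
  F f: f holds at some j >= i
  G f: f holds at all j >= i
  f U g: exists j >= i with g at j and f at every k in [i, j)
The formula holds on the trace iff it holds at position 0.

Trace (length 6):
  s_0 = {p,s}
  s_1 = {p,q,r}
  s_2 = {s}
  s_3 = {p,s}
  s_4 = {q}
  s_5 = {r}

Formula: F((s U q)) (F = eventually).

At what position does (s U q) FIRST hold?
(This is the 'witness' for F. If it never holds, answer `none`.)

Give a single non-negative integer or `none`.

Answer: 0

Derivation:
s_0={p,s}: (s U q)=True s=True q=False
s_1={p,q,r}: (s U q)=True s=False q=True
s_2={s}: (s U q)=True s=True q=False
s_3={p,s}: (s U q)=True s=True q=False
s_4={q}: (s U q)=True s=False q=True
s_5={r}: (s U q)=False s=False q=False
F((s U q)) holds; first witness at position 0.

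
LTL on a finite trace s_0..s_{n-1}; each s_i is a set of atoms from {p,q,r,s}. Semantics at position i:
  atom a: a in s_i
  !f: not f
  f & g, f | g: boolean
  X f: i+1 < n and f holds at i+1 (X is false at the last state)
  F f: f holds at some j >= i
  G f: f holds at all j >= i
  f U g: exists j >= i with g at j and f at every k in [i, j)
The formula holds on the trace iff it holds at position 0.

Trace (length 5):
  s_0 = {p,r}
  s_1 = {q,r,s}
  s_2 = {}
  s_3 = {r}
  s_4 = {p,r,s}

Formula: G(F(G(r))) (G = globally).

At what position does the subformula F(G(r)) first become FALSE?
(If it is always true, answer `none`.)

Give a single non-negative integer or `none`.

s_0={p,r}: F(G(r))=True G(r)=False r=True
s_1={q,r,s}: F(G(r))=True G(r)=False r=True
s_2={}: F(G(r))=True G(r)=False r=False
s_3={r}: F(G(r))=True G(r)=True r=True
s_4={p,r,s}: F(G(r))=True G(r)=True r=True
G(F(G(r))) holds globally = True
No violation — formula holds at every position.

Answer: none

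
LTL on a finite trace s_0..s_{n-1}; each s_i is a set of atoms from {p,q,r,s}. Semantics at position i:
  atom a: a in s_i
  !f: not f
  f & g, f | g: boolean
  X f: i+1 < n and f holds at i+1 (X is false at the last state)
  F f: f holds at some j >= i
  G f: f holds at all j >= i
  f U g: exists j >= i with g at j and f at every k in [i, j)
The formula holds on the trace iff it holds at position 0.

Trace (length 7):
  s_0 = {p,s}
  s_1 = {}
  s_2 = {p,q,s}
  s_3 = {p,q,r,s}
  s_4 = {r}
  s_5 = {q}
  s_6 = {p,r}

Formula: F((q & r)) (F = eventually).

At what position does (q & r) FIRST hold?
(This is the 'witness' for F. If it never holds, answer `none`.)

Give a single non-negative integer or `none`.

Answer: 3

Derivation:
s_0={p,s}: (q & r)=False q=False r=False
s_1={}: (q & r)=False q=False r=False
s_2={p,q,s}: (q & r)=False q=True r=False
s_3={p,q,r,s}: (q & r)=True q=True r=True
s_4={r}: (q & r)=False q=False r=True
s_5={q}: (q & r)=False q=True r=False
s_6={p,r}: (q & r)=False q=False r=True
F((q & r)) holds; first witness at position 3.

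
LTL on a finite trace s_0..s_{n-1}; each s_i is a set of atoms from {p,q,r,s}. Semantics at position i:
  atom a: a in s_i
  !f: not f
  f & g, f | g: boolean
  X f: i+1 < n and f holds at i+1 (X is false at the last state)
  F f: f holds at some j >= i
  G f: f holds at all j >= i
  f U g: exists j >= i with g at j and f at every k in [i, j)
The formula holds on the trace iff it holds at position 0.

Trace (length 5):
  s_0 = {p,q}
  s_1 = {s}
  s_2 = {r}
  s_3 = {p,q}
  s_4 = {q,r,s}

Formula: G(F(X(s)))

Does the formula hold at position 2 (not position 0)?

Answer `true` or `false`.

Answer: false

Derivation:
s_0={p,q}: G(F(X(s)))=False F(X(s))=True X(s)=True s=False
s_1={s}: G(F(X(s)))=False F(X(s))=True X(s)=False s=True
s_2={r}: G(F(X(s)))=False F(X(s))=True X(s)=False s=False
s_3={p,q}: G(F(X(s)))=False F(X(s))=True X(s)=True s=False
s_4={q,r,s}: G(F(X(s)))=False F(X(s))=False X(s)=False s=True
Evaluating at position 2: result = False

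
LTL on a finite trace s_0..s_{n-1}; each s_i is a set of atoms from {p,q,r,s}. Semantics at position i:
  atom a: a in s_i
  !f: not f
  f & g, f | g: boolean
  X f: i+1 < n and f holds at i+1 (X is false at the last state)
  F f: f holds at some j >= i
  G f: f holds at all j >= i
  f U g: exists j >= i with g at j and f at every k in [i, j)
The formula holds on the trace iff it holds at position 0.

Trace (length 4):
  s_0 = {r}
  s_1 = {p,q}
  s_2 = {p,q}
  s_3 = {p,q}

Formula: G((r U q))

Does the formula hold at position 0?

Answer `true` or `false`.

Answer: true

Derivation:
s_0={r}: G((r U q))=True (r U q)=True r=True q=False
s_1={p,q}: G((r U q))=True (r U q)=True r=False q=True
s_2={p,q}: G((r U q))=True (r U q)=True r=False q=True
s_3={p,q}: G((r U q))=True (r U q)=True r=False q=True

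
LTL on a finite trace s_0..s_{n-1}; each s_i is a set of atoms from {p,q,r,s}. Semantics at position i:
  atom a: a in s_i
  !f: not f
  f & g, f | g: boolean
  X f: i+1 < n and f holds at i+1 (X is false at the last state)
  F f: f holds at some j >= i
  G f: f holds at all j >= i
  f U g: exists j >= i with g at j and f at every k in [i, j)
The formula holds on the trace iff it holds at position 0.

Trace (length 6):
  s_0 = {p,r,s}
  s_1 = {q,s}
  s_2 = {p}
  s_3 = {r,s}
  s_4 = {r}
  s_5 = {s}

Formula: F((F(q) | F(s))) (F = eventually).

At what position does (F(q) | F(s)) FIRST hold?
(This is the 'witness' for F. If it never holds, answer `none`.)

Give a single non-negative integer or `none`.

Answer: 0

Derivation:
s_0={p,r,s}: (F(q) | F(s))=True F(q)=True q=False F(s)=True s=True
s_1={q,s}: (F(q) | F(s))=True F(q)=True q=True F(s)=True s=True
s_2={p}: (F(q) | F(s))=True F(q)=False q=False F(s)=True s=False
s_3={r,s}: (F(q) | F(s))=True F(q)=False q=False F(s)=True s=True
s_4={r}: (F(q) | F(s))=True F(q)=False q=False F(s)=True s=False
s_5={s}: (F(q) | F(s))=True F(q)=False q=False F(s)=True s=True
F((F(q) | F(s))) holds; first witness at position 0.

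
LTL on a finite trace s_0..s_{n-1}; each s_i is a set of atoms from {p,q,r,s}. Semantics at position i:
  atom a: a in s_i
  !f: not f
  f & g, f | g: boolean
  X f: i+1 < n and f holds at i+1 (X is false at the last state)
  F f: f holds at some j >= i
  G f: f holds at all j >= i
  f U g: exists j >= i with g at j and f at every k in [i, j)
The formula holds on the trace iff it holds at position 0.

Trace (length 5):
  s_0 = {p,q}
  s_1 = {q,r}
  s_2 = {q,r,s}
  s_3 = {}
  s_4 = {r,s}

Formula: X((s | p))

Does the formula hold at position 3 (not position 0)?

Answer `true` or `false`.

Answer: true

Derivation:
s_0={p,q}: X((s | p))=False (s | p)=True s=False p=True
s_1={q,r}: X((s | p))=True (s | p)=False s=False p=False
s_2={q,r,s}: X((s | p))=False (s | p)=True s=True p=False
s_3={}: X((s | p))=True (s | p)=False s=False p=False
s_4={r,s}: X((s | p))=False (s | p)=True s=True p=False
Evaluating at position 3: result = True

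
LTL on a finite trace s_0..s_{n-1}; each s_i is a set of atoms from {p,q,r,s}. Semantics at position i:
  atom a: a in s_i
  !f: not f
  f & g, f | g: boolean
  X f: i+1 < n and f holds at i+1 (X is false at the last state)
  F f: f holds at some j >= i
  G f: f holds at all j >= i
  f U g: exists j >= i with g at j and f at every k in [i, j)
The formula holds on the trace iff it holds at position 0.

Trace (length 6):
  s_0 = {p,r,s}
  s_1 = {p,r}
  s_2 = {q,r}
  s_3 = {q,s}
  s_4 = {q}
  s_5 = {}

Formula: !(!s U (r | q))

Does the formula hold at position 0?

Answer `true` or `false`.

s_0={p,r,s}: !(!s U (r | q))=False (!s U (r | q))=True !s=False s=True (r | q)=True r=True q=False
s_1={p,r}: !(!s U (r | q))=False (!s U (r | q))=True !s=True s=False (r | q)=True r=True q=False
s_2={q,r}: !(!s U (r | q))=False (!s U (r | q))=True !s=True s=False (r | q)=True r=True q=True
s_3={q,s}: !(!s U (r | q))=False (!s U (r | q))=True !s=False s=True (r | q)=True r=False q=True
s_4={q}: !(!s U (r | q))=False (!s U (r | q))=True !s=True s=False (r | q)=True r=False q=True
s_5={}: !(!s U (r | q))=True (!s U (r | q))=False !s=True s=False (r | q)=False r=False q=False

Answer: false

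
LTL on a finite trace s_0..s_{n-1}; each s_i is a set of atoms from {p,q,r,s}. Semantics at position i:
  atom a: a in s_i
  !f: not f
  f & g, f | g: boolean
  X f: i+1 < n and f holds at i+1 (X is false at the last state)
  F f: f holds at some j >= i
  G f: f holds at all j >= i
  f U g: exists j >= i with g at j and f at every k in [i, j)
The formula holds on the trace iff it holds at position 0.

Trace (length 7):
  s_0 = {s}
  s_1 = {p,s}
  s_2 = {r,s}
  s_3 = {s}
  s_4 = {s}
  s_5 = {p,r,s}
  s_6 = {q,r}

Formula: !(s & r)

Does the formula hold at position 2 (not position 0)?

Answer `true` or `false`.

s_0={s}: !(s & r)=True (s & r)=False s=True r=False
s_1={p,s}: !(s & r)=True (s & r)=False s=True r=False
s_2={r,s}: !(s & r)=False (s & r)=True s=True r=True
s_3={s}: !(s & r)=True (s & r)=False s=True r=False
s_4={s}: !(s & r)=True (s & r)=False s=True r=False
s_5={p,r,s}: !(s & r)=False (s & r)=True s=True r=True
s_6={q,r}: !(s & r)=True (s & r)=False s=False r=True
Evaluating at position 2: result = False

Answer: false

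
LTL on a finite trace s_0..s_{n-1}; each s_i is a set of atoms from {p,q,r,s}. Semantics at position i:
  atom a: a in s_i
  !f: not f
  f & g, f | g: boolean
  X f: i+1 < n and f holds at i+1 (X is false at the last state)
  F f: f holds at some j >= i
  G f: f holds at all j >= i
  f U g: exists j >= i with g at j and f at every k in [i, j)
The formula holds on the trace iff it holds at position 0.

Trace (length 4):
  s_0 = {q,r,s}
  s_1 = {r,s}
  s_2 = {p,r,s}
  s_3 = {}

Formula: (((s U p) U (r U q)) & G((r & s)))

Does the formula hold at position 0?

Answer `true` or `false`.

s_0={q,r,s}: (((s U p) U (r U q)) & G((r & s)))=False ((s U p) U (r U q))=True (s U p)=True s=True p=False (r U q)=True r=True q=True G((r & s))=False (r & s)=True
s_1={r,s}: (((s U p) U (r U q)) & G((r & s)))=False ((s U p) U (r U q))=False (s U p)=True s=True p=False (r U q)=False r=True q=False G((r & s))=False (r & s)=True
s_2={p,r,s}: (((s U p) U (r U q)) & G((r & s)))=False ((s U p) U (r U q))=False (s U p)=True s=True p=True (r U q)=False r=True q=False G((r & s))=False (r & s)=True
s_3={}: (((s U p) U (r U q)) & G((r & s)))=False ((s U p) U (r U q))=False (s U p)=False s=False p=False (r U q)=False r=False q=False G((r & s))=False (r & s)=False

Answer: false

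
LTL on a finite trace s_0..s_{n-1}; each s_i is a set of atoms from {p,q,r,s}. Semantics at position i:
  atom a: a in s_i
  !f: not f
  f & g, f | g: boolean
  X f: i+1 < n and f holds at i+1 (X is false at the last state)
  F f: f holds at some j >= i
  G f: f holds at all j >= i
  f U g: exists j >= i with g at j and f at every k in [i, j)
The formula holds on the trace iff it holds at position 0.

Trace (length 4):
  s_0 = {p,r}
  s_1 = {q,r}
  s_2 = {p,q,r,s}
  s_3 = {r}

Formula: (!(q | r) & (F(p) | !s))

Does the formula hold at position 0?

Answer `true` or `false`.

s_0={p,r}: (!(q | r) & (F(p) | !s))=False !(q | r)=False (q | r)=True q=False r=True (F(p) | !s)=True F(p)=True p=True !s=True s=False
s_1={q,r}: (!(q | r) & (F(p) | !s))=False !(q | r)=False (q | r)=True q=True r=True (F(p) | !s)=True F(p)=True p=False !s=True s=False
s_2={p,q,r,s}: (!(q | r) & (F(p) | !s))=False !(q | r)=False (q | r)=True q=True r=True (F(p) | !s)=True F(p)=True p=True !s=False s=True
s_3={r}: (!(q | r) & (F(p) | !s))=False !(q | r)=False (q | r)=True q=False r=True (F(p) | !s)=True F(p)=False p=False !s=True s=False

Answer: false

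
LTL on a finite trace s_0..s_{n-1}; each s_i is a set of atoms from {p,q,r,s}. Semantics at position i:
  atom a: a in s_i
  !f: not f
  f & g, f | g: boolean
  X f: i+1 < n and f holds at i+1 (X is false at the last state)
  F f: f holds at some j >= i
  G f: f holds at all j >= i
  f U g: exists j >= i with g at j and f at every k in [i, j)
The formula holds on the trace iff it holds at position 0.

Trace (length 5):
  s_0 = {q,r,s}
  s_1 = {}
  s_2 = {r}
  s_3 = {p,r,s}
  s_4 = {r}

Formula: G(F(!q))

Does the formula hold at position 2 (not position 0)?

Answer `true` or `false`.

s_0={q,r,s}: G(F(!q))=True F(!q)=True !q=False q=True
s_1={}: G(F(!q))=True F(!q)=True !q=True q=False
s_2={r}: G(F(!q))=True F(!q)=True !q=True q=False
s_3={p,r,s}: G(F(!q))=True F(!q)=True !q=True q=False
s_4={r}: G(F(!q))=True F(!q)=True !q=True q=False
Evaluating at position 2: result = True

Answer: true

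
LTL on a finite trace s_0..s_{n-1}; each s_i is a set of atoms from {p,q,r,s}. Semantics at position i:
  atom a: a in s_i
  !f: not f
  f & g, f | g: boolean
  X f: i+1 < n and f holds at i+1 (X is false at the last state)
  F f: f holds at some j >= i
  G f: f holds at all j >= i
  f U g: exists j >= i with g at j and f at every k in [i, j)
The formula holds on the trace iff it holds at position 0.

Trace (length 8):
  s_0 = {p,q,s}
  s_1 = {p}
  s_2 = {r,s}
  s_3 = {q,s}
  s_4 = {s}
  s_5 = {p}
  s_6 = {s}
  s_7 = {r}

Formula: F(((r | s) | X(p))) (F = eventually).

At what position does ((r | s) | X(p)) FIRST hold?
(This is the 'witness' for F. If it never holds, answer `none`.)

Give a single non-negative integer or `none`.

s_0={p,q,s}: ((r | s) | X(p))=True (r | s)=True r=False s=True X(p)=True p=True
s_1={p}: ((r | s) | X(p))=False (r | s)=False r=False s=False X(p)=False p=True
s_2={r,s}: ((r | s) | X(p))=True (r | s)=True r=True s=True X(p)=False p=False
s_3={q,s}: ((r | s) | X(p))=True (r | s)=True r=False s=True X(p)=False p=False
s_4={s}: ((r | s) | X(p))=True (r | s)=True r=False s=True X(p)=True p=False
s_5={p}: ((r | s) | X(p))=False (r | s)=False r=False s=False X(p)=False p=True
s_6={s}: ((r | s) | X(p))=True (r | s)=True r=False s=True X(p)=False p=False
s_7={r}: ((r | s) | X(p))=True (r | s)=True r=True s=False X(p)=False p=False
F(((r | s) | X(p))) holds; first witness at position 0.

Answer: 0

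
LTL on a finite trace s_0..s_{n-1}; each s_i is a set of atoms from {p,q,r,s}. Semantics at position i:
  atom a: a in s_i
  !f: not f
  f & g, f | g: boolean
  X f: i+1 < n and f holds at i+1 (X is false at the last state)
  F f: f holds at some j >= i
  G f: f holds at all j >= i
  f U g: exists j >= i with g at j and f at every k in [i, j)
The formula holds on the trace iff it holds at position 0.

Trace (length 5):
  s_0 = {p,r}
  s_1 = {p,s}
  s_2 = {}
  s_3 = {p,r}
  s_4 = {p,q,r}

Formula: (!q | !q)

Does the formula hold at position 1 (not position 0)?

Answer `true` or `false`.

Answer: true

Derivation:
s_0={p,r}: (!q | !q)=True !q=True q=False
s_1={p,s}: (!q | !q)=True !q=True q=False
s_2={}: (!q | !q)=True !q=True q=False
s_3={p,r}: (!q | !q)=True !q=True q=False
s_4={p,q,r}: (!q | !q)=False !q=False q=True
Evaluating at position 1: result = True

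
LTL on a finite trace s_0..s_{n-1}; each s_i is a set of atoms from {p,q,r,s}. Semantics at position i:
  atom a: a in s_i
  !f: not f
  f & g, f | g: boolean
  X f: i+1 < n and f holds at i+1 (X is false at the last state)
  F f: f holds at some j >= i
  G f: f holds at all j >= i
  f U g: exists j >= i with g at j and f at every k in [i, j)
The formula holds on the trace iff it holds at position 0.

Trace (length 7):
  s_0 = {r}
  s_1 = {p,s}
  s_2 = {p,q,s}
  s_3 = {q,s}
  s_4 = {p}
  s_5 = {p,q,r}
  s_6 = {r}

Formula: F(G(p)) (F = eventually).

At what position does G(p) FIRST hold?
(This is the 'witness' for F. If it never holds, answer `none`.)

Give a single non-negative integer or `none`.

s_0={r}: G(p)=False p=False
s_1={p,s}: G(p)=False p=True
s_2={p,q,s}: G(p)=False p=True
s_3={q,s}: G(p)=False p=False
s_4={p}: G(p)=False p=True
s_5={p,q,r}: G(p)=False p=True
s_6={r}: G(p)=False p=False
F(G(p)) does not hold (no witness exists).

Answer: none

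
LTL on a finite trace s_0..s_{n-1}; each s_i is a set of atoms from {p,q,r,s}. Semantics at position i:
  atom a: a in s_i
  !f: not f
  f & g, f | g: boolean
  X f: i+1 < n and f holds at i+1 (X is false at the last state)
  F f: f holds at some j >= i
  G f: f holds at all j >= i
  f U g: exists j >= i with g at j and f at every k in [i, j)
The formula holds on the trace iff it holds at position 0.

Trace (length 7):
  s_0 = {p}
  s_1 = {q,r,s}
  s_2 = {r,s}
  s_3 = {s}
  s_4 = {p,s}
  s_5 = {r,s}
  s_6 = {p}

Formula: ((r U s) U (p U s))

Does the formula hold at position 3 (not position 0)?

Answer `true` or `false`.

Answer: true

Derivation:
s_0={p}: ((r U s) U (p U s))=True (r U s)=False r=False s=False (p U s)=True p=True
s_1={q,r,s}: ((r U s) U (p U s))=True (r U s)=True r=True s=True (p U s)=True p=False
s_2={r,s}: ((r U s) U (p U s))=True (r U s)=True r=True s=True (p U s)=True p=False
s_3={s}: ((r U s) U (p U s))=True (r U s)=True r=False s=True (p U s)=True p=False
s_4={p,s}: ((r U s) U (p U s))=True (r U s)=True r=False s=True (p U s)=True p=True
s_5={r,s}: ((r U s) U (p U s))=True (r U s)=True r=True s=True (p U s)=True p=False
s_6={p}: ((r U s) U (p U s))=False (r U s)=False r=False s=False (p U s)=False p=True
Evaluating at position 3: result = True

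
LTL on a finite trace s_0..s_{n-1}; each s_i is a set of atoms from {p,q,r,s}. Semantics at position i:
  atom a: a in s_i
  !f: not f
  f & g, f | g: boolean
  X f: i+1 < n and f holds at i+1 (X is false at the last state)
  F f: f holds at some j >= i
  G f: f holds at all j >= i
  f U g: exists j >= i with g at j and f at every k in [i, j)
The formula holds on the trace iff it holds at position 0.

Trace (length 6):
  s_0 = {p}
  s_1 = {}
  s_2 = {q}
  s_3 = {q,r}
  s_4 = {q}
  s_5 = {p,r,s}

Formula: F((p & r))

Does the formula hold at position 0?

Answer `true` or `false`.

s_0={p}: F((p & r))=True (p & r)=False p=True r=False
s_1={}: F((p & r))=True (p & r)=False p=False r=False
s_2={q}: F((p & r))=True (p & r)=False p=False r=False
s_3={q,r}: F((p & r))=True (p & r)=False p=False r=True
s_4={q}: F((p & r))=True (p & r)=False p=False r=False
s_5={p,r,s}: F((p & r))=True (p & r)=True p=True r=True

Answer: true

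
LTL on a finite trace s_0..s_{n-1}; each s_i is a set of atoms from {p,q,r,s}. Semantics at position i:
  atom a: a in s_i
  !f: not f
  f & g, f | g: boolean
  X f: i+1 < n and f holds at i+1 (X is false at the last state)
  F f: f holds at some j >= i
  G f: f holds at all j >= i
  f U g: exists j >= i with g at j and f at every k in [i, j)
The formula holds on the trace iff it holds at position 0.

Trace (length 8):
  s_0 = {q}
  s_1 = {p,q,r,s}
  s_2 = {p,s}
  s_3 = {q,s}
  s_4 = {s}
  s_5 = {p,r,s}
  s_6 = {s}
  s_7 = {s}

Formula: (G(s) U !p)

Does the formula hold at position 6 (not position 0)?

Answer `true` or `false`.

Answer: true

Derivation:
s_0={q}: (G(s) U !p)=True G(s)=False s=False !p=True p=False
s_1={p,q,r,s}: (G(s) U !p)=True G(s)=True s=True !p=False p=True
s_2={p,s}: (G(s) U !p)=True G(s)=True s=True !p=False p=True
s_3={q,s}: (G(s) U !p)=True G(s)=True s=True !p=True p=False
s_4={s}: (G(s) U !p)=True G(s)=True s=True !p=True p=False
s_5={p,r,s}: (G(s) U !p)=True G(s)=True s=True !p=False p=True
s_6={s}: (G(s) U !p)=True G(s)=True s=True !p=True p=False
s_7={s}: (G(s) U !p)=True G(s)=True s=True !p=True p=False
Evaluating at position 6: result = True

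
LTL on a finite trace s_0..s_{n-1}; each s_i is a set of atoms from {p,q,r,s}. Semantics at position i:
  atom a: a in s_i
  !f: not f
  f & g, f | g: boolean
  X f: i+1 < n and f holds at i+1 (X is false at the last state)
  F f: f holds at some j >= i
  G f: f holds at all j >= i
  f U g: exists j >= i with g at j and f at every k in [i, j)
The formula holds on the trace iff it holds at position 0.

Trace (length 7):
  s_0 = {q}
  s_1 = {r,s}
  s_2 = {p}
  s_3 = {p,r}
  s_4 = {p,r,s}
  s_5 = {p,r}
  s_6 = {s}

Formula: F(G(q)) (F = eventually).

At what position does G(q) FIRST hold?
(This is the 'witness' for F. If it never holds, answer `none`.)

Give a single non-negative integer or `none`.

Answer: none

Derivation:
s_0={q}: G(q)=False q=True
s_1={r,s}: G(q)=False q=False
s_2={p}: G(q)=False q=False
s_3={p,r}: G(q)=False q=False
s_4={p,r,s}: G(q)=False q=False
s_5={p,r}: G(q)=False q=False
s_6={s}: G(q)=False q=False
F(G(q)) does not hold (no witness exists).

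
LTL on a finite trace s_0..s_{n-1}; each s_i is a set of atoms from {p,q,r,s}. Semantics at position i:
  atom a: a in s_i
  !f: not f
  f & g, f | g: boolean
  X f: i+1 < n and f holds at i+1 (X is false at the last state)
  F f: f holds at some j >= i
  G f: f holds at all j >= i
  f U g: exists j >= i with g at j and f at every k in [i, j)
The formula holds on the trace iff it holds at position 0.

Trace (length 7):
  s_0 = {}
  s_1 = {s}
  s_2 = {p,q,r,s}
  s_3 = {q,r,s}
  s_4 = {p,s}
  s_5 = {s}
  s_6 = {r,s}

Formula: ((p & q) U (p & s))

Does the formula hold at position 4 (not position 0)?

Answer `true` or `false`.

s_0={}: ((p & q) U (p & s))=False (p & q)=False p=False q=False (p & s)=False s=False
s_1={s}: ((p & q) U (p & s))=False (p & q)=False p=False q=False (p & s)=False s=True
s_2={p,q,r,s}: ((p & q) U (p & s))=True (p & q)=True p=True q=True (p & s)=True s=True
s_3={q,r,s}: ((p & q) U (p & s))=False (p & q)=False p=False q=True (p & s)=False s=True
s_4={p,s}: ((p & q) U (p & s))=True (p & q)=False p=True q=False (p & s)=True s=True
s_5={s}: ((p & q) U (p & s))=False (p & q)=False p=False q=False (p & s)=False s=True
s_6={r,s}: ((p & q) U (p & s))=False (p & q)=False p=False q=False (p & s)=False s=True
Evaluating at position 4: result = True

Answer: true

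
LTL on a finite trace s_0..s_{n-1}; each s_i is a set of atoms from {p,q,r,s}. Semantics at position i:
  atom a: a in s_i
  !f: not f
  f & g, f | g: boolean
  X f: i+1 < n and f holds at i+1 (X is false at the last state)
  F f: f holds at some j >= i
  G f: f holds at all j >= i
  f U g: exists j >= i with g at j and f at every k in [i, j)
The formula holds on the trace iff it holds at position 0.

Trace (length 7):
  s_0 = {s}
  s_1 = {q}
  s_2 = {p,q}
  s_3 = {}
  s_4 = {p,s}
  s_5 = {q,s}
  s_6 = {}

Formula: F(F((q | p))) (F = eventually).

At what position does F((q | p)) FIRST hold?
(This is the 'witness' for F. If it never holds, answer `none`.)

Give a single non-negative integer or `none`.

s_0={s}: F((q | p))=True (q | p)=False q=False p=False
s_1={q}: F((q | p))=True (q | p)=True q=True p=False
s_2={p,q}: F((q | p))=True (q | p)=True q=True p=True
s_3={}: F((q | p))=True (q | p)=False q=False p=False
s_4={p,s}: F((q | p))=True (q | p)=True q=False p=True
s_5={q,s}: F((q | p))=True (q | p)=True q=True p=False
s_6={}: F((q | p))=False (q | p)=False q=False p=False
F(F((q | p))) holds; first witness at position 0.

Answer: 0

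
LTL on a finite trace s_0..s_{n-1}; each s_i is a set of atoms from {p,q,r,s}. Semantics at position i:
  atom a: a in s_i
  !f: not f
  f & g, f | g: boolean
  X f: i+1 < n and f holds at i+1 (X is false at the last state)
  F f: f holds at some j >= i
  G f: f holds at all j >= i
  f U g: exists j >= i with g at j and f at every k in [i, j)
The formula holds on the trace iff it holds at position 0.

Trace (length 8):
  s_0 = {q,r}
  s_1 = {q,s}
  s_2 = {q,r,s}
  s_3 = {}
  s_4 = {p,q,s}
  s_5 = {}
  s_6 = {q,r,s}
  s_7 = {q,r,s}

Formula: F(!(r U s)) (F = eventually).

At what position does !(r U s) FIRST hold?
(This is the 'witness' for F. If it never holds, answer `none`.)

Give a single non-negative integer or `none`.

s_0={q,r}: !(r U s)=False (r U s)=True r=True s=False
s_1={q,s}: !(r U s)=False (r U s)=True r=False s=True
s_2={q,r,s}: !(r U s)=False (r U s)=True r=True s=True
s_3={}: !(r U s)=True (r U s)=False r=False s=False
s_4={p,q,s}: !(r U s)=False (r U s)=True r=False s=True
s_5={}: !(r U s)=True (r U s)=False r=False s=False
s_6={q,r,s}: !(r U s)=False (r U s)=True r=True s=True
s_7={q,r,s}: !(r U s)=False (r U s)=True r=True s=True
F(!(r U s)) holds; first witness at position 3.

Answer: 3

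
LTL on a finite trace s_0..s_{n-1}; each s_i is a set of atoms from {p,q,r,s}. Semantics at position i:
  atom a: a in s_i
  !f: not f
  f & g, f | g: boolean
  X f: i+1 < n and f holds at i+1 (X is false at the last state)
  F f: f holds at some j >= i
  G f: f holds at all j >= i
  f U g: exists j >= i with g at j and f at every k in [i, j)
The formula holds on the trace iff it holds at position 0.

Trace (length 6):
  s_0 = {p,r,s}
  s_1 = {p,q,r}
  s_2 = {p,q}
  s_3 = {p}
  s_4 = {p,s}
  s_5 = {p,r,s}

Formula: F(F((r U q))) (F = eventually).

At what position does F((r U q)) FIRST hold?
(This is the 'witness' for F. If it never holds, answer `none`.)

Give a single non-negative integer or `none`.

s_0={p,r,s}: F((r U q))=True (r U q)=True r=True q=False
s_1={p,q,r}: F((r U q))=True (r U q)=True r=True q=True
s_2={p,q}: F((r U q))=True (r U q)=True r=False q=True
s_3={p}: F((r U q))=False (r U q)=False r=False q=False
s_4={p,s}: F((r U q))=False (r U q)=False r=False q=False
s_5={p,r,s}: F((r U q))=False (r U q)=False r=True q=False
F(F((r U q))) holds; first witness at position 0.

Answer: 0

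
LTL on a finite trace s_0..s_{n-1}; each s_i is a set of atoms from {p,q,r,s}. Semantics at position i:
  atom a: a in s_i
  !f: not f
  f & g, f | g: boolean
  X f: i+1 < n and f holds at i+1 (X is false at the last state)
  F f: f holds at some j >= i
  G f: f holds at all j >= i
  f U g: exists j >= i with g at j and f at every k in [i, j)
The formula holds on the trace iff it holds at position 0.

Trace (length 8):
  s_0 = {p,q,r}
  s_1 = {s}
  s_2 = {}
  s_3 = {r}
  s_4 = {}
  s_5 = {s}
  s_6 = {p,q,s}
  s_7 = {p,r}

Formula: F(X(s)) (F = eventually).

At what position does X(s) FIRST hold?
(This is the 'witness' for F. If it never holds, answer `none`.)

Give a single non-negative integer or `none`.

Answer: 0

Derivation:
s_0={p,q,r}: X(s)=True s=False
s_1={s}: X(s)=False s=True
s_2={}: X(s)=False s=False
s_3={r}: X(s)=False s=False
s_4={}: X(s)=True s=False
s_5={s}: X(s)=True s=True
s_6={p,q,s}: X(s)=False s=True
s_7={p,r}: X(s)=False s=False
F(X(s)) holds; first witness at position 0.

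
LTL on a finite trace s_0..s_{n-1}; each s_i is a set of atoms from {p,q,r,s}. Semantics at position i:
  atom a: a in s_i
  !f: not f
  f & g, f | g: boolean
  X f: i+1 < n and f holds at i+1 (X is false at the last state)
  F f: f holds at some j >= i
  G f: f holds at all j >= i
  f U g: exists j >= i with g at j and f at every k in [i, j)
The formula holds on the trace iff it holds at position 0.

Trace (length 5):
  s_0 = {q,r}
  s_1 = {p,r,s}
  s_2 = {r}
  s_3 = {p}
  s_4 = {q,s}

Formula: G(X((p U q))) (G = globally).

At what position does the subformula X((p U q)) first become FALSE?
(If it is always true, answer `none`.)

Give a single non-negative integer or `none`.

s_0={q,r}: X((p U q))=False (p U q)=True p=False q=True
s_1={p,r,s}: X((p U q))=False (p U q)=False p=True q=False
s_2={r}: X((p U q))=True (p U q)=False p=False q=False
s_3={p}: X((p U q))=True (p U q)=True p=True q=False
s_4={q,s}: X((p U q))=False (p U q)=True p=False q=True
G(X((p U q))) holds globally = False
First violation at position 0.

Answer: 0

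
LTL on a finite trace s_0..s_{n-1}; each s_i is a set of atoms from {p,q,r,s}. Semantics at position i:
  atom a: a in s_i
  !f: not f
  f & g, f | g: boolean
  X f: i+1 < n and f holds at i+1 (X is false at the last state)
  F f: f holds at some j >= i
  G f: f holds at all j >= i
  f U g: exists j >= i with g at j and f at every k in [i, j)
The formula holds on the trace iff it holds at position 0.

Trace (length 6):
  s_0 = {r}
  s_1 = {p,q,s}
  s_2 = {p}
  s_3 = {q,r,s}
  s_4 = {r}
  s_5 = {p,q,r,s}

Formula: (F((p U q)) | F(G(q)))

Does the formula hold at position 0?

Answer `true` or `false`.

Answer: true

Derivation:
s_0={r}: (F((p U q)) | F(G(q)))=True F((p U q))=True (p U q)=False p=False q=False F(G(q))=True G(q)=False
s_1={p,q,s}: (F((p U q)) | F(G(q)))=True F((p U q))=True (p U q)=True p=True q=True F(G(q))=True G(q)=False
s_2={p}: (F((p U q)) | F(G(q)))=True F((p U q))=True (p U q)=True p=True q=False F(G(q))=True G(q)=False
s_3={q,r,s}: (F((p U q)) | F(G(q)))=True F((p U q))=True (p U q)=True p=False q=True F(G(q))=True G(q)=False
s_4={r}: (F((p U q)) | F(G(q)))=True F((p U q))=True (p U q)=False p=False q=False F(G(q))=True G(q)=False
s_5={p,q,r,s}: (F((p U q)) | F(G(q)))=True F((p U q))=True (p U q)=True p=True q=True F(G(q))=True G(q)=True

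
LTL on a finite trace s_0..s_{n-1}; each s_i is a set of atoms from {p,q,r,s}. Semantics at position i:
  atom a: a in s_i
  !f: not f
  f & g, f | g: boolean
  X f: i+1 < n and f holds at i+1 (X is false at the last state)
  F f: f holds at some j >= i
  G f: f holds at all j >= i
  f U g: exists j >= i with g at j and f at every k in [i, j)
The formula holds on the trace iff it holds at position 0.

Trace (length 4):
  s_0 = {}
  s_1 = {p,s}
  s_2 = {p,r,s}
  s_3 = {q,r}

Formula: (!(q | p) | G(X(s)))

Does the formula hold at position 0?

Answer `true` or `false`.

s_0={}: (!(q | p) | G(X(s)))=True !(q | p)=True (q | p)=False q=False p=False G(X(s))=False X(s)=True s=False
s_1={p,s}: (!(q | p) | G(X(s)))=False !(q | p)=False (q | p)=True q=False p=True G(X(s))=False X(s)=True s=True
s_2={p,r,s}: (!(q | p) | G(X(s)))=False !(q | p)=False (q | p)=True q=False p=True G(X(s))=False X(s)=False s=True
s_3={q,r}: (!(q | p) | G(X(s)))=False !(q | p)=False (q | p)=True q=True p=False G(X(s))=False X(s)=False s=False

Answer: true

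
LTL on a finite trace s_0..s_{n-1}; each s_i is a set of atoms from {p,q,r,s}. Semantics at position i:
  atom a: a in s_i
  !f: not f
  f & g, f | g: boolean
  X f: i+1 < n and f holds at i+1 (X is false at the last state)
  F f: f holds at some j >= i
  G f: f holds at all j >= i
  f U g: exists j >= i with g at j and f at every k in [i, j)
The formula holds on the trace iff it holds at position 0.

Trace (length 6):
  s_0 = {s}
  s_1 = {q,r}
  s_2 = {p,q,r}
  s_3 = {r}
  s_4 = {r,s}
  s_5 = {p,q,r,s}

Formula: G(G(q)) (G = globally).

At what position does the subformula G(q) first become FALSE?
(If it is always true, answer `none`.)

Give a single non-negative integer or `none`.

Answer: 0

Derivation:
s_0={s}: G(q)=False q=False
s_1={q,r}: G(q)=False q=True
s_2={p,q,r}: G(q)=False q=True
s_3={r}: G(q)=False q=False
s_4={r,s}: G(q)=False q=False
s_5={p,q,r,s}: G(q)=True q=True
G(G(q)) holds globally = False
First violation at position 0.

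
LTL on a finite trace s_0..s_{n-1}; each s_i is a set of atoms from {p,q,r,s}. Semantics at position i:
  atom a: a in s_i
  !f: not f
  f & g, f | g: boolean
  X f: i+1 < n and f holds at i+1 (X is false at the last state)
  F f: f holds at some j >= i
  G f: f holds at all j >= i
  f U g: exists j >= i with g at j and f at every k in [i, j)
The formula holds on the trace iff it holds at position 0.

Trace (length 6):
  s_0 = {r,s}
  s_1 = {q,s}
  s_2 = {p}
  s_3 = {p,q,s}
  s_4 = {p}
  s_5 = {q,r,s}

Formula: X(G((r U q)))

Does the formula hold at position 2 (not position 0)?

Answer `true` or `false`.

Answer: false

Derivation:
s_0={r,s}: X(G((r U q)))=False G((r U q))=False (r U q)=True r=True q=False
s_1={q,s}: X(G((r U q)))=False G((r U q))=False (r U q)=True r=False q=True
s_2={p}: X(G((r U q)))=False G((r U q))=False (r U q)=False r=False q=False
s_3={p,q,s}: X(G((r U q)))=False G((r U q))=False (r U q)=True r=False q=True
s_4={p}: X(G((r U q)))=True G((r U q))=False (r U q)=False r=False q=False
s_5={q,r,s}: X(G((r U q)))=False G((r U q))=True (r U q)=True r=True q=True
Evaluating at position 2: result = False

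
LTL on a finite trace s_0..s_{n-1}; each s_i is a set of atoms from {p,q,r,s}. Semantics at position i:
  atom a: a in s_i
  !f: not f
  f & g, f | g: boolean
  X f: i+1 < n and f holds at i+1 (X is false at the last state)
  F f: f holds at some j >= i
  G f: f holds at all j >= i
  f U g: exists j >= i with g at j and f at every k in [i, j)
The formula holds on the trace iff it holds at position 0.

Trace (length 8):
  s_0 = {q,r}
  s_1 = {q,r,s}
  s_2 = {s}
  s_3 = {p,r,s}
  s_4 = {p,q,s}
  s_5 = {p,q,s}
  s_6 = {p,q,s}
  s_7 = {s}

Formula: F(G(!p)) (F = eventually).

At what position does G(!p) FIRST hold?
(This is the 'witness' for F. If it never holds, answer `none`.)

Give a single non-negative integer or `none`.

Answer: 7

Derivation:
s_0={q,r}: G(!p)=False !p=True p=False
s_1={q,r,s}: G(!p)=False !p=True p=False
s_2={s}: G(!p)=False !p=True p=False
s_3={p,r,s}: G(!p)=False !p=False p=True
s_4={p,q,s}: G(!p)=False !p=False p=True
s_5={p,q,s}: G(!p)=False !p=False p=True
s_6={p,q,s}: G(!p)=False !p=False p=True
s_7={s}: G(!p)=True !p=True p=False
F(G(!p)) holds; first witness at position 7.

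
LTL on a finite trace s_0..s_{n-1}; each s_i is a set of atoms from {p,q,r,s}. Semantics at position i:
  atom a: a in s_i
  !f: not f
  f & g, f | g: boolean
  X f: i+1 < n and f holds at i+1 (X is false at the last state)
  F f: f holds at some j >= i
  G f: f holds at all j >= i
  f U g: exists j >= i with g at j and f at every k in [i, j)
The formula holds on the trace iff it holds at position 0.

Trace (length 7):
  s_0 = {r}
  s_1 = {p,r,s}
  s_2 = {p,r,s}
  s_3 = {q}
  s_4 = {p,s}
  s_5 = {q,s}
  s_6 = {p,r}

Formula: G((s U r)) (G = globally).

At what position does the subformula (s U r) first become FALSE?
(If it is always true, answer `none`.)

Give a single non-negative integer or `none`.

s_0={r}: (s U r)=True s=False r=True
s_1={p,r,s}: (s U r)=True s=True r=True
s_2={p,r,s}: (s U r)=True s=True r=True
s_3={q}: (s U r)=False s=False r=False
s_4={p,s}: (s U r)=True s=True r=False
s_5={q,s}: (s U r)=True s=True r=False
s_6={p,r}: (s U r)=True s=False r=True
G((s U r)) holds globally = False
First violation at position 3.

Answer: 3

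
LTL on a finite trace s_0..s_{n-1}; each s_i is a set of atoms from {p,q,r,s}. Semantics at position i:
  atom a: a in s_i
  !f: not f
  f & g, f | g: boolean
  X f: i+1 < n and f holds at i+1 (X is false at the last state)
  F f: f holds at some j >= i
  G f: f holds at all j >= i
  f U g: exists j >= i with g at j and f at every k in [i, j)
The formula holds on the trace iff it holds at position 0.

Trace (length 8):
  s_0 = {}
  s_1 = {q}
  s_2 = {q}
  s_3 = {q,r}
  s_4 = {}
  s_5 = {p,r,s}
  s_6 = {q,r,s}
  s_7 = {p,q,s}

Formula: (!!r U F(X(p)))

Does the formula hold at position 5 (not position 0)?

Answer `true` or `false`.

s_0={}: (!!r U F(X(p)))=True !!r=False !r=True r=False F(X(p))=True X(p)=False p=False
s_1={q}: (!!r U F(X(p)))=True !!r=False !r=True r=False F(X(p))=True X(p)=False p=False
s_2={q}: (!!r U F(X(p)))=True !!r=False !r=True r=False F(X(p))=True X(p)=False p=False
s_3={q,r}: (!!r U F(X(p)))=True !!r=True !r=False r=True F(X(p))=True X(p)=False p=False
s_4={}: (!!r U F(X(p)))=True !!r=False !r=True r=False F(X(p))=True X(p)=True p=False
s_5={p,r,s}: (!!r U F(X(p)))=True !!r=True !r=False r=True F(X(p))=True X(p)=False p=True
s_6={q,r,s}: (!!r U F(X(p)))=True !!r=True !r=False r=True F(X(p))=True X(p)=True p=False
s_7={p,q,s}: (!!r U F(X(p)))=False !!r=False !r=True r=False F(X(p))=False X(p)=False p=True
Evaluating at position 5: result = True

Answer: true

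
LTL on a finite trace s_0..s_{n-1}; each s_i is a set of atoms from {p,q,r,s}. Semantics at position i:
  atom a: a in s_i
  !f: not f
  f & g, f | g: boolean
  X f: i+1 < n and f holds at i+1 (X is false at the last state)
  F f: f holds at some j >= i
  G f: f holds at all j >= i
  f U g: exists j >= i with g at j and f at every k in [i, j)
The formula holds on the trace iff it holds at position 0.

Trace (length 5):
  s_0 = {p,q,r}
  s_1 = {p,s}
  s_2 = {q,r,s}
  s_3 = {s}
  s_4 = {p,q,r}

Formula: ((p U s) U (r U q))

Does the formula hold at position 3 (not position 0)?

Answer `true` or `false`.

s_0={p,q,r}: ((p U s) U (r U q))=True (p U s)=True p=True s=False (r U q)=True r=True q=True
s_1={p,s}: ((p U s) U (r U q))=True (p U s)=True p=True s=True (r U q)=False r=False q=False
s_2={q,r,s}: ((p U s) U (r U q))=True (p U s)=True p=False s=True (r U q)=True r=True q=True
s_3={s}: ((p U s) U (r U q))=True (p U s)=True p=False s=True (r U q)=False r=False q=False
s_4={p,q,r}: ((p U s) U (r U q))=True (p U s)=False p=True s=False (r U q)=True r=True q=True
Evaluating at position 3: result = True

Answer: true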